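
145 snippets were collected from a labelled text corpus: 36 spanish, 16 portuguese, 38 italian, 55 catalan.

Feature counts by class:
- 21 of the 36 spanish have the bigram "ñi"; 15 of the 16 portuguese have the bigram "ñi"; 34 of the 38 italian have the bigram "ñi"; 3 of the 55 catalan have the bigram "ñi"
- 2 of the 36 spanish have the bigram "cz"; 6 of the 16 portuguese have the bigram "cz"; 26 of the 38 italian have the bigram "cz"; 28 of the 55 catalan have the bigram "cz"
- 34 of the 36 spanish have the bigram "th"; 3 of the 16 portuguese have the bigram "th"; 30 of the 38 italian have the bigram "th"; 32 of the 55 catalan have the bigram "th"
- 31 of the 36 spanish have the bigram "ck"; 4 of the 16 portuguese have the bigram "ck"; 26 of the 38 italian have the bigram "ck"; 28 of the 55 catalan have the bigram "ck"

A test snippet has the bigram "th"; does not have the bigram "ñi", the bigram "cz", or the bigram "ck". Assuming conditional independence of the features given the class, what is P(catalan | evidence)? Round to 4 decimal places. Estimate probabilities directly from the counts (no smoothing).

spanish: (36/145) × (15/36) × (34/36) × (34/36) × (5/36) ≈ 0.0128157
portuguese: (16/145) × (1/16) × (10/16) × (3/16) × (12/16) ≈ 0.000606142
italian: (38/145) × (4/38) × (12/38) × (30/38) × (12/38) ≈ 0.00217183
catalan: (55/145) × (52/55) × (27/55) × (32/55) × (27/55) ≈ 0.0502834
P(catalan | x) = 0.0502834 / 0.065877072 ≈ 0.7633

0.7633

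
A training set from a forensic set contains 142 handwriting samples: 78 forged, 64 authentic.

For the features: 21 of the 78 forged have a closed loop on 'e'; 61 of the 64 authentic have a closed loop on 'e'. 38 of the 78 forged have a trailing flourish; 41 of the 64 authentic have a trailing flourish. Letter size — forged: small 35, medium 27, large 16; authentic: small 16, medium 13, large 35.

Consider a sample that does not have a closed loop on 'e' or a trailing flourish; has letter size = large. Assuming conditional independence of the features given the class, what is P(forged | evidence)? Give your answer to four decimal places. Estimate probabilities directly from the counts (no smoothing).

0.9105

forged: (78/142) × (57/78) × (40/78) × (16/78) ≈ 0.0422257
authentic: (64/142) × (3/64) × (23/64) × (35/64) ≈ 0.00415211
P(forged | x) = 0.0422257 / 0.04637781 ≈ 0.9105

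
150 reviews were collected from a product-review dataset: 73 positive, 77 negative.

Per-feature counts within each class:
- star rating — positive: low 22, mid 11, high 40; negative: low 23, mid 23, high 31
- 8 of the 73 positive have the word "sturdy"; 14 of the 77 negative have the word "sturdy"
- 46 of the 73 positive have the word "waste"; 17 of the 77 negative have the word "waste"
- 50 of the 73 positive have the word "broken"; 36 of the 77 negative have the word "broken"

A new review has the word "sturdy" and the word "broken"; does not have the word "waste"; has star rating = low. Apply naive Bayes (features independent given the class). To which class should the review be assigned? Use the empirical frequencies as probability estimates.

negative

positive: (73/150) × (22/73) × (8/73) × (27/73) × (50/73) ≈ 0.0040718
negative: (77/150) × (23/77) × (14/77) × (60/77) × (36/77) ≈ 0.0101565
Highest score → negative.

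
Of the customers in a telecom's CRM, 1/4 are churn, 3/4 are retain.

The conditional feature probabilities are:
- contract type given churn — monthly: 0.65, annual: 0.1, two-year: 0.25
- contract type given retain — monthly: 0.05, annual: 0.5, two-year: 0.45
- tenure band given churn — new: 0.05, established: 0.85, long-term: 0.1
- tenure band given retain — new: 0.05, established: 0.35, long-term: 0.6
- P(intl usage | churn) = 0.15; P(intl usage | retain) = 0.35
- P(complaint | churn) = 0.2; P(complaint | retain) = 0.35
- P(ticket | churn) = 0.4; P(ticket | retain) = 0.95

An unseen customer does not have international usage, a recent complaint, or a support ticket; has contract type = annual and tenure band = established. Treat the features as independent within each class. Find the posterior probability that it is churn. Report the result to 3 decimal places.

0.758

churn: 0.25 × 0.1 × 0.85 × (1−0.15) × (1−0.2) × (1−0.4) = 0.00867
retain: 0.75 × 0.5 × 0.35 × (1−0.35) × (1−0.35) × (1−0.95) = 0.00277265625
P(churn | x) = 0.00867 / 0.01144265625 ≈ 0.758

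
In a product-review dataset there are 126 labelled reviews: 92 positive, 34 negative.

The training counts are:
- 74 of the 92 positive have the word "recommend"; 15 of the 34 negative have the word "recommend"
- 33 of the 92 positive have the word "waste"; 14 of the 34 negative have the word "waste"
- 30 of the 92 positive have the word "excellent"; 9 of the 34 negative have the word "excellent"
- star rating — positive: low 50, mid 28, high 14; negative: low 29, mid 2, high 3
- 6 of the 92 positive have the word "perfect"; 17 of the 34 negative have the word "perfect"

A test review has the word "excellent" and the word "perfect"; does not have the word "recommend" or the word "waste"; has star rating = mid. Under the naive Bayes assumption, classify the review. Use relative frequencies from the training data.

negative

positive: (92/126) × (18/92) × (59/92) × (30/92) × (28/92) × (6/92) ≈ 0.000592971
negative: (34/126) × (19/34) × (20/34) × (9/34) × (2/34) × (17/34) ≈ 0.000690588
Highest score → negative.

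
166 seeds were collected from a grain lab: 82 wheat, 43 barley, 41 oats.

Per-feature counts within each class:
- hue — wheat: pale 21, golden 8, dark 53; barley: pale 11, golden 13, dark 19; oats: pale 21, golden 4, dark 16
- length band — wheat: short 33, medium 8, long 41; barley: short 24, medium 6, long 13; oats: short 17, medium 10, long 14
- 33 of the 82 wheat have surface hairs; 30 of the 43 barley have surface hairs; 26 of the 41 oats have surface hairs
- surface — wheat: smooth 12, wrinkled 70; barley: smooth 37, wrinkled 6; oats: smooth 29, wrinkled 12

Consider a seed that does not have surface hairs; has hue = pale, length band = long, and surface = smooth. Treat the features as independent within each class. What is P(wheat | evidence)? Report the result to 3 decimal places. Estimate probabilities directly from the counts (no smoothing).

wheat: (82/166) × (21/82) × (41/82) × (49/82) × (12/82) ≈ 0.00553135
barley: (43/166) × (11/43) × (13/43) × (13/43) × (37/43) ≈ 0.00521156
oats: (41/166) × (21/41) × (14/41) × (15/41) × (29/41) ≈ 0.0111783
P(wheat | x) = 0.00553135 / 0.02192121 ≈ 0.252

0.252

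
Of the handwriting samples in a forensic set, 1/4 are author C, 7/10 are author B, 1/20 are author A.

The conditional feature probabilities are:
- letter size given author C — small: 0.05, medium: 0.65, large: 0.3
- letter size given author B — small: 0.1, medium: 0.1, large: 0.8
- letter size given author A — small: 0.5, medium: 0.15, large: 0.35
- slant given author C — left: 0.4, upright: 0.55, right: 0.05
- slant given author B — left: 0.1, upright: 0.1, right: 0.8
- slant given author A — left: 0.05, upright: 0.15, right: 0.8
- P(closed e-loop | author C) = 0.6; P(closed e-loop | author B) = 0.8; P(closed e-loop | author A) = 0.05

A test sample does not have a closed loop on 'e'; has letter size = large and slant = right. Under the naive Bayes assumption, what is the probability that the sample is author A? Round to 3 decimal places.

0.127

author C: 0.25 × 0.3 × 0.05 × (1−0.6) = 0.0015
author B: 0.7 × 0.8 × 0.8 × (1−0.8) = 0.0896
author A: 0.05 × 0.35 × 0.8 × (1−0.05) = 0.0133
P(author A | x) = 0.0133 / 0.1044 ≈ 0.127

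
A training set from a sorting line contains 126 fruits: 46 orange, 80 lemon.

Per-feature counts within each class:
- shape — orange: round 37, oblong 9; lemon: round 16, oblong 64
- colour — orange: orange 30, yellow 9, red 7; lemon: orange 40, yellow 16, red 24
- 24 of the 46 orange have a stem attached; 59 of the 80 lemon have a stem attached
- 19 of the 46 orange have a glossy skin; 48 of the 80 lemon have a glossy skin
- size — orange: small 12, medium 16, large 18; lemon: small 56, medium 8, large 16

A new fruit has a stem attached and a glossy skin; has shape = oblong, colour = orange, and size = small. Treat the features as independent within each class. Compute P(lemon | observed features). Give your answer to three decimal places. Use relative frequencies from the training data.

orange: (46/126) × (9/46) × (30/46) × (24/46) × (19/46) × (12/46) ≈ 0.00261883
lemon: (80/126) × (64/80) × (40/80) × (59/80) × (48/80) × (56/80) ≈ 0.0786667
P(lemon | x) = 0.0786667 / 0.08128553 ≈ 0.968

0.968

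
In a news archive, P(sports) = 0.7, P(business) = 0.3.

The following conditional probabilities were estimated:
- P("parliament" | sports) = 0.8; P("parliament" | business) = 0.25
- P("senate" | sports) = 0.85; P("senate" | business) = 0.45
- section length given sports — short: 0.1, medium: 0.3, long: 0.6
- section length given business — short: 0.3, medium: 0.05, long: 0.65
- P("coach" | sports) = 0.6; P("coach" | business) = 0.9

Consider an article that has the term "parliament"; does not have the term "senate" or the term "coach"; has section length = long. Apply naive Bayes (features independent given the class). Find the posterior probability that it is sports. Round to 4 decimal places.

0.8826

sports: 0.7 × 0.8 × (1−0.85) × 0.6 × (1−0.6) = 0.02016
business: 0.3 × 0.25 × (1−0.45) × 0.65 × (1−0.9) = 0.00268125
P(sports | x) = 0.02016 / 0.02284125 ≈ 0.8826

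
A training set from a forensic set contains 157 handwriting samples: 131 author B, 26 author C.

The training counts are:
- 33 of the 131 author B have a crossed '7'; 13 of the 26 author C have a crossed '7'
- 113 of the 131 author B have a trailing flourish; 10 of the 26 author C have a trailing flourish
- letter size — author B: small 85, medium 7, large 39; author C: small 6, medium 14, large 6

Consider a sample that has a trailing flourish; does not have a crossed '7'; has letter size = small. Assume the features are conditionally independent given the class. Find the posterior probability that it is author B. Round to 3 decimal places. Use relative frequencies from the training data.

0.979

author B: (131/157) × (98/131) × (113/131) × (85/131) ≈ 0.349366
author C: (26/157) × (13/26) × (10/26) × (6/26) ≈ 0.00734934
P(author B | x) = 0.349366 / 0.35671534 ≈ 0.979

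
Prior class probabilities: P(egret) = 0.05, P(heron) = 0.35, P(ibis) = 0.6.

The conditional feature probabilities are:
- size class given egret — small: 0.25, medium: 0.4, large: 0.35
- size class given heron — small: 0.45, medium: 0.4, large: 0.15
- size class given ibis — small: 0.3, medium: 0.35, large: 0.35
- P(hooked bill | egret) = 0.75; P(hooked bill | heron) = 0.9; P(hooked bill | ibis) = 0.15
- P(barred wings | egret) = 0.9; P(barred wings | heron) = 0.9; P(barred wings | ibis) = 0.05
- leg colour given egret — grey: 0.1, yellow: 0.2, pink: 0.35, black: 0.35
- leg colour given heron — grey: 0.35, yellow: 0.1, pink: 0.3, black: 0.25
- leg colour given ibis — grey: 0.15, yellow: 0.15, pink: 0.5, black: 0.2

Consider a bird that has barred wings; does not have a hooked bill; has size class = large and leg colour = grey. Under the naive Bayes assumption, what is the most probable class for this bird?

egret: 0.05 × 0.35 × (1−0.75) × 0.9 × 0.1 = 0.00039375
heron: 0.35 × 0.15 × (1−0.9) × 0.9 × 0.35 = 0.00165375
ibis: 0.6 × 0.35 × (1−0.15) × 0.05 × 0.15 = 0.00133875
Highest score → heron.

heron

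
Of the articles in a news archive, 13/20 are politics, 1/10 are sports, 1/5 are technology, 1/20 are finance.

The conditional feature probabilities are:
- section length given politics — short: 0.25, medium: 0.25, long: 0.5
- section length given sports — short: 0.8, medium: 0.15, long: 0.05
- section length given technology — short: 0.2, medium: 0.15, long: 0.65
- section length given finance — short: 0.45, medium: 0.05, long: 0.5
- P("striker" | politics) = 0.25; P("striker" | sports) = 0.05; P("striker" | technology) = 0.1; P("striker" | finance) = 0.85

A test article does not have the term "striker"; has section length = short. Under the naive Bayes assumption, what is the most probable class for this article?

politics

politics: 0.65 × 0.25 × (1−0.25) = 0.121875
sports: 0.1 × 0.8 × (1−0.05) = 0.076
technology: 0.2 × 0.2 × (1−0.1) = 0.036
finance: 0.05 × 0.45 × (1−0.85) = 0.003375
Highest score → politics.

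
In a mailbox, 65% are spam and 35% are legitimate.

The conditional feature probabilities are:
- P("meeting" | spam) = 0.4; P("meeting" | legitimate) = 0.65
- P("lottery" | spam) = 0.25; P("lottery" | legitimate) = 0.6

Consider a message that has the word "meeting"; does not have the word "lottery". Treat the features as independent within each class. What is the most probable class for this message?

spam

spam: 0.65 × 0.4 × (1−0.25) = 0.195
legitimate: 0.35 × 0.65 × (1−0.6) = 0.091
Highest score → spam.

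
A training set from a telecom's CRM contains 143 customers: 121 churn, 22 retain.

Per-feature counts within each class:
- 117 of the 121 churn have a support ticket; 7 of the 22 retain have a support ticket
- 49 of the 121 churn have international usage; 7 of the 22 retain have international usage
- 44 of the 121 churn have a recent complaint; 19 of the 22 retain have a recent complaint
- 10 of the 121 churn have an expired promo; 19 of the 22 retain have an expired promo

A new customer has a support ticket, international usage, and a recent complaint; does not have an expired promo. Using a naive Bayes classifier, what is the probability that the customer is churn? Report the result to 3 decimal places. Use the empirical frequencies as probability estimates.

0.984

churn: (121/143) × (117/121) × (49/121) × (44/121) × (111/121) ≈ 0.110526
retain: (22/143) × (7/22) × (7/22) × (19/22) × (3/22) ≈ 0.00183429
P(churn | x) = 0.110526 / 0.11236029 ≈ 0.984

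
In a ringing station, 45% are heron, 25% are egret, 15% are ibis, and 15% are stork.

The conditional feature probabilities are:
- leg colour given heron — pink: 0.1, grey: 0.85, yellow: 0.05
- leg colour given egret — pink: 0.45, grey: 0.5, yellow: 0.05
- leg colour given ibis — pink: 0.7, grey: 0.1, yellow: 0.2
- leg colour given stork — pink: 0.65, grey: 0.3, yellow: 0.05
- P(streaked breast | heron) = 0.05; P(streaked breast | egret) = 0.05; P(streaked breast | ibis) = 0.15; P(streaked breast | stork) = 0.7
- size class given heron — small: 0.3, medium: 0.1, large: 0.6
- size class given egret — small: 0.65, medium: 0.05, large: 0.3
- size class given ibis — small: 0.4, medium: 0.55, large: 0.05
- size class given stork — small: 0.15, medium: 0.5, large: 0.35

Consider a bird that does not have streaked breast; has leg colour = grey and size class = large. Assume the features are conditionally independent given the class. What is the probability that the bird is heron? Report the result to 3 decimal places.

heron: 0.45 × 0.85 × (1−0.05) × 0.6 = 0.218025
egret: 0.25 × 0.5 × (1−0.05) × 0.3 = 0.035625
ibis: 0.15 × 0.1 × (1−0.15) × 0.05 = 0.0006375
stork: 0.15 × 0.3 × (1−0.7) × 0.35 = 0.004725
P(heron | x) = 0.218025 / 0.2590125 ≈ 0.842

0.842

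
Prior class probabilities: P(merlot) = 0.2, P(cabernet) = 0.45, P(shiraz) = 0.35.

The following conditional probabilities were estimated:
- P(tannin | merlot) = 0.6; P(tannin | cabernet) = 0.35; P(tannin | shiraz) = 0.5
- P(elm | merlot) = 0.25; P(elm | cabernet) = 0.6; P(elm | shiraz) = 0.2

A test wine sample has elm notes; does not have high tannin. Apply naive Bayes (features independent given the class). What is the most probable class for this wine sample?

merlot: 0.2 × (1−0.6) × 0.25 = 0.02
cabernet: 0.45 × (1−0.35) × 0.6 = 0.1755
shiraz: 0.35 × (1−0.5) × 0.2 = 0.035
Highest score → cabernet.

cabernet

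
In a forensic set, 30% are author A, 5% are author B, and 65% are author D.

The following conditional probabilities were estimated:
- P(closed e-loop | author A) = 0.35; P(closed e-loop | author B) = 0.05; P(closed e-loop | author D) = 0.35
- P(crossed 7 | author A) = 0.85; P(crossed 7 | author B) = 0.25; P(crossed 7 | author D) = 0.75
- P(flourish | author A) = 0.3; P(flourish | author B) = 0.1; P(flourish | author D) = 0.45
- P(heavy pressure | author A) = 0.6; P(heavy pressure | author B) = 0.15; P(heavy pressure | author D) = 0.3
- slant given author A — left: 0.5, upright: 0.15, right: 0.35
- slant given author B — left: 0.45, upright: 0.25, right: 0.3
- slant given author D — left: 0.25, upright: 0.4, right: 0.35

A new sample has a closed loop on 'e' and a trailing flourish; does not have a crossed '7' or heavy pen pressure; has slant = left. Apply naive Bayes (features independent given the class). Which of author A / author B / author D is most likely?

author A: 0.3 × 0.35 × (1−0.85) × 0.3 × (1−0.6) × 0.5 = 0.000945
author B: 0.05 × 0.05 × (1−0.25) × 0.1 × (1−0.15) × 0.45 = 0.00007171875
author D: 0.65 × 0.35 × (1−0.75) × 0.45 × (1−0.3) × 0.25 = 0.00447890625
Highest score → author D.

author D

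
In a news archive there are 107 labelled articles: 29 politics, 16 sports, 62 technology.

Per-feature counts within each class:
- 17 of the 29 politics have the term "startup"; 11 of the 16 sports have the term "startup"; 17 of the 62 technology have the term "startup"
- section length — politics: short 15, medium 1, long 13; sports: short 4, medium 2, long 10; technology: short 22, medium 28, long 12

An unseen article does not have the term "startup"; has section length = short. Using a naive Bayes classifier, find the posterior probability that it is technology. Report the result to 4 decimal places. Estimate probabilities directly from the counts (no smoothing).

politics: (29/107) × (12/29) × (15/29) ≈ 0.0580084
sports: (16/107) × (5/16) × (4/16) ≈ 0.0116822
technology: (62/107) × (45/62) × (22/62) ≈ 0.149231
P(technology | x) = 0.149231 / 0.2189216 ≈ 0.6817

0.6817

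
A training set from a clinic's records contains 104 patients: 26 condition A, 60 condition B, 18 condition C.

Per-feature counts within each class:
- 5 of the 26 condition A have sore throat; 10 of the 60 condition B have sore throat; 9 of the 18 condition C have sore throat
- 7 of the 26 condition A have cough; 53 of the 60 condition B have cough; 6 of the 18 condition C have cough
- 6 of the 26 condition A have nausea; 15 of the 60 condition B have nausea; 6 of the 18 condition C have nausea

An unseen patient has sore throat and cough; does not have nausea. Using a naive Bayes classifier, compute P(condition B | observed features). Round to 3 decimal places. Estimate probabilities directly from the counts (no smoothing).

condition A: (26/104) × (5/26) × (7/26) × (20/26) ≈ 0.00995676
condition B: (60/104) × (10/60) × (53/60) × (45/60) ≈ 0.0637019
condition C: (18/104) × (9/18) × (6/18) × (12/18) ≈ 0.0192308
P(condition B | x) = 0.0637019 / 0.09288946 ≈ 0.686

0.686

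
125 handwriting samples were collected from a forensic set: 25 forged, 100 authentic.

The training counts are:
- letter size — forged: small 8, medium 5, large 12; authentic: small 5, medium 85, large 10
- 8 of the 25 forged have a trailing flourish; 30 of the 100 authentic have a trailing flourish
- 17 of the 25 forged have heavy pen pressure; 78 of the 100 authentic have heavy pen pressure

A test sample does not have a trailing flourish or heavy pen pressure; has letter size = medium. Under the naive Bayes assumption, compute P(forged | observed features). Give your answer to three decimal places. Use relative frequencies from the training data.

0.077

forged: (25/125) × (5/25) × (17/25) × (8/25) = 0.008704
authentic: (100/125) × (85/100) × (70/100) × (22/100) = 0.10472
P(forged | x) = 0.008704 / 0.113424 ≈ 0.077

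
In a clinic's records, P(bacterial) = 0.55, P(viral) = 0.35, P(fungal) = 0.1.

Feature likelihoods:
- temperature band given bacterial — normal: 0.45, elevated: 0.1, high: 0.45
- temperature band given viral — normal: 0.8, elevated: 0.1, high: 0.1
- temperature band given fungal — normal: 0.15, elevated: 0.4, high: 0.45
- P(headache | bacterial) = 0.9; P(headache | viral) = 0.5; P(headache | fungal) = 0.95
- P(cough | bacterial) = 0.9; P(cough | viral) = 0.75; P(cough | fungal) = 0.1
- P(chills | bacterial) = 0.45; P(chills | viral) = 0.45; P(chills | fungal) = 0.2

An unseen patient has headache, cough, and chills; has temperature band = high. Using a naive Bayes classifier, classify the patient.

bacterial: 0.55 × 0.45 × 0.9 × 0.9 × 0.45 = 0.09021375
viral: 0.35 × 0.1 × 0.5 × 0.75 × 0.45 = 0.00590625
fungal: 0.1 × 0.45 × 0.95 × 0.1 × 0.2 = 0.000855
Highest score → bacterial.

bacterial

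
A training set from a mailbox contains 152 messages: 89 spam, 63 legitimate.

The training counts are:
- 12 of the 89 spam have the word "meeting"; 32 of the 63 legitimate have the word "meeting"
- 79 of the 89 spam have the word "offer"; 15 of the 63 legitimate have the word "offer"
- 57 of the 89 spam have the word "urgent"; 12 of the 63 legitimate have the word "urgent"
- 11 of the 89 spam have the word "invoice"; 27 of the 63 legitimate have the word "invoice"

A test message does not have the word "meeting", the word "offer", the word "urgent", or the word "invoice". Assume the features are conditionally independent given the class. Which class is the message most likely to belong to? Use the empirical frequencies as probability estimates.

legitimate

spam: (89/152) × (77/89) × (10/89) × (32/89) × (78/89) ≈ 0.0179358
legitimate: (63/152) × (31/63) × (48/63) × (51/63) × (36/63) ≈ 0.0718804
Highest score → legitimate.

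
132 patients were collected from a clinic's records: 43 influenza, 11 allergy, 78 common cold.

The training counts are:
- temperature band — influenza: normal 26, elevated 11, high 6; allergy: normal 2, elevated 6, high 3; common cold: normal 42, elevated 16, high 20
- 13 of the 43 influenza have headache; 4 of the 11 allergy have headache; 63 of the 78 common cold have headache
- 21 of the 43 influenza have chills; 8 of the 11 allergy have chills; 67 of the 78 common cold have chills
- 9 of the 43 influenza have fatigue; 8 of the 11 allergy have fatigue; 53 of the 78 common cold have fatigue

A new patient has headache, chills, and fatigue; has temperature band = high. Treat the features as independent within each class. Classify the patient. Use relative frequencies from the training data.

influenza: (43/132) × (6/43) × (13/43) × (21/43) × (9/43) ≈ 0.00140468
allergy: (11/132) × (3/11) × (4/11) × (8/11) × (8/11) ≈ 0.00437129
common cold: (78/132) × (20/78) × (63/78) × (67/78) × (53/78) ≈ 0.0714272
Highest score → common cold.

common cold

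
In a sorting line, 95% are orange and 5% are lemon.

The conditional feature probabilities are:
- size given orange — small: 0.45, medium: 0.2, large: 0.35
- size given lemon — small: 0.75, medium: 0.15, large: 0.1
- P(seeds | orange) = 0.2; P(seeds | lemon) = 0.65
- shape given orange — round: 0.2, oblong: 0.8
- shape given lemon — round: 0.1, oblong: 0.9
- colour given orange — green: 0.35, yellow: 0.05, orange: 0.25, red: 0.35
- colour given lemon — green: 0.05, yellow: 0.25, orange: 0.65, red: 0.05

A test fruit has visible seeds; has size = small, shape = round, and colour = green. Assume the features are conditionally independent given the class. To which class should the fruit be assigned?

orange

orange: 0.95 × 0.45 × 0.2 × 0.2 × 0.35 = 0.005985
lemon: 0.05 × 0.75 × 0.65 × 0.1 × 0.05 = 0.000121875
Highest score → orange.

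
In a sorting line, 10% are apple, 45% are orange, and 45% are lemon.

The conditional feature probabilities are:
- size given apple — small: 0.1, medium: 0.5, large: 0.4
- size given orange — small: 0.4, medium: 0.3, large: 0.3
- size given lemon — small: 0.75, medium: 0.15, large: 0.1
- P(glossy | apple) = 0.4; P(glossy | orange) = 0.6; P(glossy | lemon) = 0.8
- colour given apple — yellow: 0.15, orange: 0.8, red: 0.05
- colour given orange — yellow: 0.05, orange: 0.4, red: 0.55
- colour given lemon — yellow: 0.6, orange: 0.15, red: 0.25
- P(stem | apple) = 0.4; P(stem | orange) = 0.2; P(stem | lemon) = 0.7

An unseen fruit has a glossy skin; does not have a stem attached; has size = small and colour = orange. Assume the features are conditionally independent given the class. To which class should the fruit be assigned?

apple: 0.1 × 0.1 × 0.4 × 0.8 × (1−0.4) = 0.00192
orange: 0.45 × 0.4 × 0.6 × 0.4 × (1−0.2) = 0.03456
lemon: 0.45 × 0.75 × 0.8 × 0.15 × (1−0.7) = 0.01215
Highest score → orange.

orange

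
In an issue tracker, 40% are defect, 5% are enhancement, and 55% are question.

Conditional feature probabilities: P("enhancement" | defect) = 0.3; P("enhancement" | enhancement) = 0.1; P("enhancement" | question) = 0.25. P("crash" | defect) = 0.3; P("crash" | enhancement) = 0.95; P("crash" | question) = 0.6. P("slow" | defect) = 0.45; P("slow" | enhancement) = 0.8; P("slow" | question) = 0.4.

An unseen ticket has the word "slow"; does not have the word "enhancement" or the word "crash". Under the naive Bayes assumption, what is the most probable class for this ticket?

defect: 0.4 × (1−0.3) × (1−0.3) × 0.45 = 0.0882
enhancement: 0.05 × (1−0.1) × (1−0.95) × 0.8 = 0.0018
question: 0.55 × (1−0.25) × (1−0.6) × 0.4 = 0.066
Highest score → defect.

defect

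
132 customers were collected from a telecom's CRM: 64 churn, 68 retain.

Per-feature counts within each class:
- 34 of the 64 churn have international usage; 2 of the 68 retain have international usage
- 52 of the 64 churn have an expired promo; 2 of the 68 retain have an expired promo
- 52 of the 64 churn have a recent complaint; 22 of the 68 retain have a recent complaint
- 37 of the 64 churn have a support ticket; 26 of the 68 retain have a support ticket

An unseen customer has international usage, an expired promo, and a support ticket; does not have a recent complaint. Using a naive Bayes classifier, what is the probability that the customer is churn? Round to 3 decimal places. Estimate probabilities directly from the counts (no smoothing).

0.995

churn: (64/132) × (34/64) × (52/64) × (12/64) × (37/64) ≈ 0.0226857
retain: (68/132) × (2/68) × (2/68) × (46/68) × (26/68) ≈ 0.000115263
P(churn | x) = 0.0226857 / 0.022800963 ≈ 0.995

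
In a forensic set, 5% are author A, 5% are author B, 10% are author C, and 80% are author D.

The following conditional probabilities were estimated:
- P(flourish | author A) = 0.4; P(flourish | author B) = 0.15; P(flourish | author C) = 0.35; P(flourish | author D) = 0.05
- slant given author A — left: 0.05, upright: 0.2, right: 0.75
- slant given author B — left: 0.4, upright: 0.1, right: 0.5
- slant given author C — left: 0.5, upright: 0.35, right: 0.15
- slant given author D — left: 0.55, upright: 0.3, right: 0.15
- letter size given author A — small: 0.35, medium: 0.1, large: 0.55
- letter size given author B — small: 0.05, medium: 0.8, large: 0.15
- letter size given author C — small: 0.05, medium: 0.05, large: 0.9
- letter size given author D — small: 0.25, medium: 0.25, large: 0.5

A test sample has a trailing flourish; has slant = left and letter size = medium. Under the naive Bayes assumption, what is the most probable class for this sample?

author D

author A: 0.05 × 0.4 × 0.05 × 0.1 = 0.0001
author B: 0.05 × 0.15 × 0.4 × 0.8 = 0.0024
author C: 0.1 × 0.35 × 0.5 × 0.05 = 0.000875
author D: 0.8 × 0.05 × 0.55 × 0.25 = 0.0055
Highest score → author D.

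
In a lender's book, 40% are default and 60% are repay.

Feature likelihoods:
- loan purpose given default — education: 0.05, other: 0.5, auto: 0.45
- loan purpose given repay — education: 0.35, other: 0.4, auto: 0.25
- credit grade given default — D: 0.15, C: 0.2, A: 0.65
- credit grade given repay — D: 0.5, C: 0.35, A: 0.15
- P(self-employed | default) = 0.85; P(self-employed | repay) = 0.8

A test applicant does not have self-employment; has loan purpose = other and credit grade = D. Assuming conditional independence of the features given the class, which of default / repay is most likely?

repay

default: 0.4 × 0.5 × 0.15 × (1−0.85) = 0.0045
repay: 0.6 × 0.4 × 0.5 × (1−0.8) = 0.024
Highest score → repay.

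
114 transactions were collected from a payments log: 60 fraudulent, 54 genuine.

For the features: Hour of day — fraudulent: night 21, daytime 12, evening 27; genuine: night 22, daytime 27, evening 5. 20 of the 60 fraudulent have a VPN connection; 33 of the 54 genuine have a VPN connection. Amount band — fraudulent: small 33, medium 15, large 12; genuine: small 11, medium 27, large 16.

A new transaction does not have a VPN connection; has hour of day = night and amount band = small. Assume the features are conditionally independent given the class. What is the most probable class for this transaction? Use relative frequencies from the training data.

fraudulent: (60/114) × (21/60) × (40/60) × (33/60) ≈ 0.0675439
genuine: (54/114) × (22/54) × (21/54) × (11/54) ≈ 0.0152877
Highest score → fraudulent.

fraudulent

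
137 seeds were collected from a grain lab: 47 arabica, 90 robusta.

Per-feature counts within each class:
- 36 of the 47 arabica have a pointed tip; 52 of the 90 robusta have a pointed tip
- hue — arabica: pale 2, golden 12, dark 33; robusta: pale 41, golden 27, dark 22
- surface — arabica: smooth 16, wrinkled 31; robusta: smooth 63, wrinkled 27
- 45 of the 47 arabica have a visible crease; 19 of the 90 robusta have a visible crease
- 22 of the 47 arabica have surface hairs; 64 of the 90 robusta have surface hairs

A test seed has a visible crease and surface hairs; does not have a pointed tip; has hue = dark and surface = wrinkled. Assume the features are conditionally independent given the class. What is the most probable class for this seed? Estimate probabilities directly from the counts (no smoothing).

arabica

arabica: (47/137) × (11/47) × (33/47) × (31/47) × (45/47) × (22/47) ≈ 0.0166645
robusta: (90/137) × (38/90) × (22/90) × (27/90) × (19/90) × (64/90) ≈ 0.00305361
Highest score → arabica.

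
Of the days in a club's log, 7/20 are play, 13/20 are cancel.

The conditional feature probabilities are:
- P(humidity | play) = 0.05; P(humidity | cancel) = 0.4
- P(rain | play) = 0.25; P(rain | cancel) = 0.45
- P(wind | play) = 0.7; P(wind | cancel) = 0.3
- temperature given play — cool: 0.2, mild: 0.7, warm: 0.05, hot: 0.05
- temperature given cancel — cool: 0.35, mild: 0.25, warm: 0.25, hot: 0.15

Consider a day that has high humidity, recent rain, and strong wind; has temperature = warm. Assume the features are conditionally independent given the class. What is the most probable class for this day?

cancel

play: 0.35 × 0.05 × 0.25 × 0.7 × 0.05 = 0.000153125
cancel: 0.65 × 0.4 × 0.45 × 0.3 × 0.25 = 0.008775
Highest score → cancel.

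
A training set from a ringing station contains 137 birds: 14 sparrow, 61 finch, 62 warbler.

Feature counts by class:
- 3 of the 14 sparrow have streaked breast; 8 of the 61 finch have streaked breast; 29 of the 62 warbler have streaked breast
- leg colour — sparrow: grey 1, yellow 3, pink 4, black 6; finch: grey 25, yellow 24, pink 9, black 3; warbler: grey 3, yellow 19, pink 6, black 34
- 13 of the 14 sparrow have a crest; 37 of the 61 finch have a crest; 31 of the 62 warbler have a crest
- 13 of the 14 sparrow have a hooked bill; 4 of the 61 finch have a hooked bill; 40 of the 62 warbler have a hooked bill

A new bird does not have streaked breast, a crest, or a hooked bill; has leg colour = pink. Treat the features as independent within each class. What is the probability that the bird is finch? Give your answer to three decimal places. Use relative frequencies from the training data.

sparrow: (14/137) × (11/14) × (4/14) × (1/14) × (1/14) ≈ 0.000117044
finch: (61/137) × (53/61) × (9/61) × (24/61) × (57/61) ≈ 0.0209843
warbler: (62/137) × (33/62) × (6/62) × (31/62) × (22/62) ≈ 0.00413575
P(finch | x) = 0.0209843 / 0.025237094 ≈ 0.831

0.831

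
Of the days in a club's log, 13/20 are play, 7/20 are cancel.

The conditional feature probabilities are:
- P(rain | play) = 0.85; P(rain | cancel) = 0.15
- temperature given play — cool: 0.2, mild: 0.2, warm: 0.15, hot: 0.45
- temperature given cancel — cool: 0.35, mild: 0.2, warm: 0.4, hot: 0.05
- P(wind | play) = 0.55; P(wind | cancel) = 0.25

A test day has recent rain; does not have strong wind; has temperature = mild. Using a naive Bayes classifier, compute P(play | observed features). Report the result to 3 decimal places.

0.863

play: 0.65 × 0.85 × 0.2 × (1−0.55) = 0.049725
cancel: 0.35 × 0.15 × 0.2 × (1−0.25) = 0.007875
P(play | x) = 0.049725 / 0.0576 ≈ 0.863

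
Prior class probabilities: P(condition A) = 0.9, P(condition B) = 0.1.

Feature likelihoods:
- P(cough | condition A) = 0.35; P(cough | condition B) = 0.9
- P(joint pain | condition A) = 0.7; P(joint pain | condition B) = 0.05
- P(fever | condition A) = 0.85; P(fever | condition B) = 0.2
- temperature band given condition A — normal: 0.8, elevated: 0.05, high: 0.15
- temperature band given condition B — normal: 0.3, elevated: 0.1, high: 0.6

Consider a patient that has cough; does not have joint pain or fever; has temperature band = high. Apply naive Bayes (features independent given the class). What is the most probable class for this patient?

condition B

condition A: 0.9 × 0.35 × (1−0.7) × (1−0.85) × 0.15 = 0.00212625
condition B: 0.1 × 0.9 × (1−0.05) × (1−0.2) × 0.6 = 0.04104
Highest score → condition B.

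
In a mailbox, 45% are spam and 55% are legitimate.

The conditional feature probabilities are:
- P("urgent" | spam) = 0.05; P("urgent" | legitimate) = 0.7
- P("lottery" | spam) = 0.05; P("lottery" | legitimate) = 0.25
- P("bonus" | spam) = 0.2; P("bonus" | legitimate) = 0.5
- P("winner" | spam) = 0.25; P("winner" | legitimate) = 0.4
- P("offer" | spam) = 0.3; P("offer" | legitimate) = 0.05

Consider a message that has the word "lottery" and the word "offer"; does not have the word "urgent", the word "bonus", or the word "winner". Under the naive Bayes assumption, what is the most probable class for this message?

spam: 0.45 × (1−0.05) × 0.05 × (1−0.2) × (1−0.25) × 0.3 = 0.0038475
legitimate: 0.55 × (1−0.7) × 0.25 × (1−0.5) × (1−0.4) × 0.05 = 0.00061875
Highest score → spam.

spam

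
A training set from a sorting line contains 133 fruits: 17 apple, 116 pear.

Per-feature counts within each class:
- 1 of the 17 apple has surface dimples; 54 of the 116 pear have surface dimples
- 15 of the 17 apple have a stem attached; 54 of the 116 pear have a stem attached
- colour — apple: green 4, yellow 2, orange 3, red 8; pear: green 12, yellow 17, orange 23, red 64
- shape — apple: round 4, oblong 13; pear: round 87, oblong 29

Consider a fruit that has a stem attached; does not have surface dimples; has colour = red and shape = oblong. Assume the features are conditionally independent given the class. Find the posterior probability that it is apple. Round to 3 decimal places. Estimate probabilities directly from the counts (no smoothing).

apple: (17/133) × (16/17) × (15/17) × (8/17) × (13/17) ≈ 0.0381985
pear: (116/133) × (62/116) × (54/116) × (64/116) × (29/116) ≈ 0.0299321
P(apple | x) = 0.0381985 / 0.0681306 ≈ 0.561

0.561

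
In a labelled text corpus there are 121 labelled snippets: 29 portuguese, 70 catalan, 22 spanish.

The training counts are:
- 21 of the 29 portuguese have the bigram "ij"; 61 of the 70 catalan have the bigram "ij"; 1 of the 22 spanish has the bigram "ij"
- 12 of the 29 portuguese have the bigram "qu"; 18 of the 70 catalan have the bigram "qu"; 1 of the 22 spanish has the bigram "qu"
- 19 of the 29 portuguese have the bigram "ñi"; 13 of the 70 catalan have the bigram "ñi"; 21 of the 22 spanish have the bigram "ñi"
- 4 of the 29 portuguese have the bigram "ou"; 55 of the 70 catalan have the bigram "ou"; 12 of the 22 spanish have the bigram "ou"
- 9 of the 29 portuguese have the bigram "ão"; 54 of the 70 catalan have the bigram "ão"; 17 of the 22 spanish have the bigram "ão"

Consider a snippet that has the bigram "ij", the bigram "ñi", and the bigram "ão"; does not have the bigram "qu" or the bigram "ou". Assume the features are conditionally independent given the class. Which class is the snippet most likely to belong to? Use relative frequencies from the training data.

portuguese: (29/121) × (21/29) × (17/29) × (19/29) × (25/29) × (9/29) ≈ 0.0178331
catalan: (70/121) × (61/70) × (52/70) × (13/70) × (15/70) × (54/70) ≈ 0.011497
spanish: (22/121) × (1/22) × (21/22) × (21/22) × (10/22) × (17/22) ≈ 0.00264491
Highest score → portuguese.

portuguese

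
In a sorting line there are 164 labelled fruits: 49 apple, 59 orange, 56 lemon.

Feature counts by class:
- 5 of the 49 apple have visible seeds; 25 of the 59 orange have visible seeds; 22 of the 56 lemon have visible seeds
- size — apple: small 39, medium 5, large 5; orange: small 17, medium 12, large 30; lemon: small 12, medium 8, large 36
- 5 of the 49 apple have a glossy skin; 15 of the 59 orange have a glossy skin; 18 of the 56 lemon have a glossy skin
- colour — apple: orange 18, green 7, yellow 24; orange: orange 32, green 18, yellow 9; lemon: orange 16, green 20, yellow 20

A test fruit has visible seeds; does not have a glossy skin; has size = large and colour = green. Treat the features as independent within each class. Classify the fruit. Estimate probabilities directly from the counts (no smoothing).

apple: (49/164) × (5/49) × (5/49) × (44/49) × (7/49) ≈ 0.000399079
orange: (59/164) × (25/59) × (30/59) × (44/59) × (18/59) ≈ 0.0176355
lemon: (56/164) × (22/56) × (36/56) × (38/56) × (20/56) ≈ 0.0208993
Highest score → lemon.

lemon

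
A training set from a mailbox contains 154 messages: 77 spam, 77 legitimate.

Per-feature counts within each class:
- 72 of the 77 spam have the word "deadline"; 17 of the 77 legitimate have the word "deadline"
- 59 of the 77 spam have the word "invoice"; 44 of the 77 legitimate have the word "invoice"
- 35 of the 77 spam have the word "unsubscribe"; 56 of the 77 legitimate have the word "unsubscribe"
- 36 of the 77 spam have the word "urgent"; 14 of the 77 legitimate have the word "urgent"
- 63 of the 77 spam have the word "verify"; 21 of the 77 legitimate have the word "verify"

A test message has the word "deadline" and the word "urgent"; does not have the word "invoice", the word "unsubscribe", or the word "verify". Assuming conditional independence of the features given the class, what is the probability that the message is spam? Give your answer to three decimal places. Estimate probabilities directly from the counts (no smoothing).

spam: (77/154) × (72/77) × (18/77) × (42/77) × (36/77) × (14/77) ≈ 0.00506759
legitimate: (77/154) × (17/77) × (33/77) × (21/77) × (14/77) × (56/77) ≈ 0.00170614
P(spam | x) = 0.00506759 / 0.00677373 ≈ 0.748

0.748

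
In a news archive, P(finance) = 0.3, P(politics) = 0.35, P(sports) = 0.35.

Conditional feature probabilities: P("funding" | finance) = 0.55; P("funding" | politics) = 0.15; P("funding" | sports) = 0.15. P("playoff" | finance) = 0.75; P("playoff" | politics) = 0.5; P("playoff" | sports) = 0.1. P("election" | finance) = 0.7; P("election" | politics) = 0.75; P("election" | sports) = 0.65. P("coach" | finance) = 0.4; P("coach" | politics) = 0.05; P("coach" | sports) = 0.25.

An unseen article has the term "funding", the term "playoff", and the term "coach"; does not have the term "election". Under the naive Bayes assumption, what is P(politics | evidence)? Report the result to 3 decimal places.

finance: 0.3 × 0.55 × 0.75 × (1−0.7) × 0.4 = 0.01485
politics: 0.35 × 0.15 × 0.5 × (1−0.75) × 0.05 = 0.000328125
sports: 0.35 × 0.15 × 0.1 × (1−0.65) × 0.25 = 0.000459375
P(politics | x) = 0.000328125 / 0.0156375 ≈ 0.021

0.021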